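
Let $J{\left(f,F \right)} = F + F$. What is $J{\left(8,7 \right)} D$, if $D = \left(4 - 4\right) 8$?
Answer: $0$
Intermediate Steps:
$J{\left(f,F \right)} = 2 F$
$D = 0$ ($D = 0 \cdot 8 = 0$)
$J{\left(8,7 \right)} D = 2 \cdot 7 \cdot 0 = 14 \cdot 0 = 0$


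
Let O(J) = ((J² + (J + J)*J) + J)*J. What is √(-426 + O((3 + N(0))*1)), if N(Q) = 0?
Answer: 4*I*√21 ≈ 18.33*I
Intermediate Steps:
O(J) = J*(J + 3*J²) (O(J) = ((J² + (2*J)*J) + J)*J = ((J² + 2*J²) + J)*J = (3*J² + J)*J = (J + 3*J²)*J = J*(J + 3*J²))
√(-426 + O((3 + N(0))*1)) = √(-426 + ((3 + 0)*1)²*(1 + 3*((3 + 0)*1))) = √(-426 + (3*1)²*(1 + 3*(3*1))) = √(-426 + 3²*(1 + 3*3)) = √(-426 + 9*(1 + 9)) = √(-426 + 9*10) = √(-426 + 90) = √(-336) = 4*I*√21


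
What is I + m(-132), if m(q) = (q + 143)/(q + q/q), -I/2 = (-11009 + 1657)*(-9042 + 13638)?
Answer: 11261229493/131 ≈ 8.5964e+7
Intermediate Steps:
I = 85963584 (I = -2*(-11009 + 1657)*(-9042 + 13638) = -(-18704)*4596 = -2*(-42981792) = 85963584)
m(q) = (143 + q)/(1 + q) (m(q) = (143 + q)/(q + 1) = (143 + q)/(1 + q))
I + m(-132) = 85963584 + (143 - 132)/(1 - 132) = 85963584 + 11/(-131) = 85963584 - 1/131*11 = 85963584 - 11/131 = 11261229493/131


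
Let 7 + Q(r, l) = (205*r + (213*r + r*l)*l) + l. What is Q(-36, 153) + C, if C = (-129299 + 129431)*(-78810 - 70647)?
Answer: -21751486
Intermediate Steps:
Q(r, l) = -7 + l + 205*r + l*(213*r + l*r) (Q(r, l) = -7 + ((205*r + (213*r + r*l)*l) + l) = -7 + ((205*r + (213*r + l*r)*l) + l) = -7 + ((205*r + l*(213*r + l*r)) + l) = -7 + (l + 205*r + l*(213*r + l*r)) = -7 + l + 205*r + l*(213*r + l*r))
C = -19728324 (C = 132*(-149457) = -19728324)
Q(-36, 153) + C = (-7 + 153 + 205*(-36) - 36*153² + 213*153*(-36)) - 19728324 = (-7 + 153 - 7380 - 36*23409 - 1173204) - 19728324 = (-7 + 153 - 7380 - 842724 - 1173204) - 19728324 = -2023162 - 19728324 = -21751486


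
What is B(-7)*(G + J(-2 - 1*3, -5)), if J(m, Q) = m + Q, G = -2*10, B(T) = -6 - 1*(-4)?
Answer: 60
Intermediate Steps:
B(T) = -2 (B(T) = -6 + 4 = -2)
G = -20
J(m, Q) = Q + m
B(-7)*(G + J(-2 - 1*3, -5)) = -2*(-20 + (-5 + (-2 - 1*3))) = -2*(-20 + (-5 + (-2 - 3))) = -2*(-20 + (-5 - 5)) = -2*(-20 - 10) = -2*(-30) = 60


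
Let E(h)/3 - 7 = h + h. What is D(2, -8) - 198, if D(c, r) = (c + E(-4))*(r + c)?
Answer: -192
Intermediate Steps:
E(h) = 21 + 6*h (E(h) = 21 + 3*(h + h) = 21 + 3*(2*h) = 21 + 6*h)
D(c, r) = (-3 + c)*(c + r) (D(c, r) = (c + (21 + 6*(-4)))*(r + c) = (c + (21 - 24))*(c + r) = (c - 3)*(c + r) = (-3 + c)*(c + r))
D(2, -8) - 198 = (2² - 3*2 - 3*(-8) + 2*(-8)) - 198 = (4 - 6 + 24 - 16) - 198 = 6 - 198 = -192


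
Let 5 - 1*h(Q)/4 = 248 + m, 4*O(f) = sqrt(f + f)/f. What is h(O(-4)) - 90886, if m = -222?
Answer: -90970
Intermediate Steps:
O(f) = sqrt(2)/(4*sqrt(f)) (O(f) = (sqrt(f + f)/f)/4 = (sqrt(2*f)/f)/4 = ((sqrt(2)*sqrt(f))/f)/4 = (sqrt(2)/sqrt(f))/4 = sqrt(2)/(4*sqrt(f)))
h(Q) = -84 (h(Q) = 20 - 4*(248 - 222) = 20 - 4*26 = 20 - 104 = -84)
h(O(-4)) - 90886 = -84 - 90886 = -90970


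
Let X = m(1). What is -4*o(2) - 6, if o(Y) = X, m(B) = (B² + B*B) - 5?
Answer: 6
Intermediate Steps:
m(B) = -5 + 2*B² (m(B) = (B² + B²) - 5 = 2*B² - 5 = -5 + 2*B²)
X = -3 (X = -5 + 2*1² = -5 + 2*1 = -5 + 2 = -3)
o(Y) = -3
-4*o(2) - 6 = -4*(-3) - 6 = 12 - 6 = 6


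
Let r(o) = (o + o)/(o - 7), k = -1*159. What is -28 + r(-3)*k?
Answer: -617/5 ≈ -123.40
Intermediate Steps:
k = -159
r(o) = 2*o/(-7 + o) (r(o) = (2*o)/(-7 + o) = 2*o/(-7 + o))
-28 + r(-3)*k = -28 + (2*(-3)/(-7 - 3))*(-159) = -28 + (2*(-3)/(-10))*(-159) = -28 + (2*(-3)*(-⅒))*(-159) = -28 + (⅗)*(-159) = -28 - 477/5 = -617/5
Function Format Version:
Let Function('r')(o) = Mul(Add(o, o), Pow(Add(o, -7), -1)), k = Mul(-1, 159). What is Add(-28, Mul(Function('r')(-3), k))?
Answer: Rational(-617, 5) ≈ -123.40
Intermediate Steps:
k = -159
Function('r')(o) = Mul(2, o, Pow(Add(-7, o), -1)) (Function('r')(o) = Mul(Mul(2, o), Pow(Add(-7, o), -1)) = Mul(2, o, Pow(Add(-7, o), -1)))
Add(-28, Mul(Function('r')(-3), k)) = Add(-28, Mul(Mul(2, -3, Pow(Add(-7, -3), -1)), -159)) = Add(-28, Mul(Mul(2, -3, Pow(-10, -1)), -159)) = Add(-28, Mul(Mul(2, -3, Rational(-1, 10)), -159)) = Add(-28, Mul(Rational(3, 5), -159)) = Add(-28, Rational(-477, 5)) = Rational(-617, 5)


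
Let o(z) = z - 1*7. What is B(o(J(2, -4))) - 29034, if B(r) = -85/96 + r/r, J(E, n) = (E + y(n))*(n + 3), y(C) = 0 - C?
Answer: -2787253/96 ≈ -29034.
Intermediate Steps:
y(C) = -C
J(E, n) = (3 + n)*(E - n) (J(E, n) = (E - n)*(n + 3) = (E - n)*(3 + n) = (3 + n)*(E - n))
o(z) = -7 + z (o(z) = z - 7 = -7 + z)
B(r) = 11/96 (B(r) = -85*1/96 + 1 = -85/96 + 1 = 11/96)
B(o(J(2, -4))) - 29034 = 11/96 - 29034 = -2787253/96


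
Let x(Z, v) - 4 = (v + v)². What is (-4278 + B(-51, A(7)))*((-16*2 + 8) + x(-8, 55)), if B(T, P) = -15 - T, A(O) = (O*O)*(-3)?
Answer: -51243360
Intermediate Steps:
x(Z, v) = 4 + 4*v² (x(Z, v) = 4 + (v + v)² = 4 + (2*v)² = 4 + 4*v²)
A(O) = -3*O² (A(O) = O²*(-3) = -3*O²)
(-4278 + B(-51, A(7)))*((-16*2 + 8) + x(-8, 55)) = (-4278 + (-15 - 1*(-51)))*((-16*2 + 8) + (4 + 4*55²)) = (-4278 + (-15 + 51))*((-32 + 8) + (4 + 4*3025)) = (-4278 + 36)*(-24 + (4 + 12100)) = -4242*(-24 + 12104) = -4242*12080 = -51243360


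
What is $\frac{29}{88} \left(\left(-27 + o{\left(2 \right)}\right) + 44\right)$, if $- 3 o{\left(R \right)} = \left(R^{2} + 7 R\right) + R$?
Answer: $\frac{899}{264} \approx 3.4053$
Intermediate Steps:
$o{\left(R \right)} = - \frac{8 R}{3} - \frac{R^{2}}{3}$ ($o{\left(R \right)} = - \frac{\left(R^{2} + 7 R\right) + R}{3} = - \frac{R^{2} + 8 R}{3} = - \frac{8 R}{3} - \frac{R^{2}}{3}$)
$\frac{29}{88} \left(\left(-27 + o{\left(2 \right)}\right) + 44\right) = \frac{29}{88} \left(\left(-27 - \frac{2 \left(8 + 2\right)}{3}\right) + 44\right) = 29 \cdot \frac{1}{88} \left(\left(-27 - \frac{2}{3} \cdot 10\right) + 44\right) = \frac{29 \left(\left(-27 - \frac{20}{3}\right) + 44\right)}{88} = \frac{29 \left(- \frac{101}{3} + 44\right)}{88} = \frac{29}{88} \cdot \frac{31}{3} = \frac{899}{264}$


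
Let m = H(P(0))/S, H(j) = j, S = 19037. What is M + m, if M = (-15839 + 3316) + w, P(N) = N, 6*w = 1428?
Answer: -12285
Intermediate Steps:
w = 238 (w = (1/6)*1428 = 238)
M = -12285 (M = (-15839 + 3316) + 238 = -12523 + 238 = -12285)
m = 0 (m = 0/19037 = 0*(1/19037) = 0)
M + m = -12285 + 0 = -12285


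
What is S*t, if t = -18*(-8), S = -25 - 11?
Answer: -5184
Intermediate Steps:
S = -36
t = 144
S*t = -36*144 = -5184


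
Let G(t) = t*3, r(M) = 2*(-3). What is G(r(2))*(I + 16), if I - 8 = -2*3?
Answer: -324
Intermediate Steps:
r(M) = -6
I = 2 (I = 8 - 2*3 = 8 - 6 = 2)
G(t) = 3*t
G(r(2))*(I + 16) = (3*(-6))*(2 + 16) = -18*18 = -324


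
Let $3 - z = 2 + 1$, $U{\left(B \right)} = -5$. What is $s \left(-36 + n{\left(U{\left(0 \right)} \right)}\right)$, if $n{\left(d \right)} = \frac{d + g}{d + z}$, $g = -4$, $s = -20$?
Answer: $684$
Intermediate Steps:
$z = 0$ ($z = 3 - \left(2 + 1\right) = 3 - 3 = 0$)
$n{\left(d \right)} = \frac{-4 + d}{d}$ ($n{\left(d \right)} = \frac{d - 4}{d + 0} = \frac{-4 + d}{d}$)
$s \left(-36 + n{\left(U{\left(0 \right)} \right)}\right) = - 20 \left(-36 + \frac{-4 - 5}{-5}\right) = - 20 \left(-36 - - \frac{9}{5}\right) = - 20 \left(-36 + \frac{9}{5}\right) = \left(-20\right) \left(- \frac{171}{5}\right) = 684$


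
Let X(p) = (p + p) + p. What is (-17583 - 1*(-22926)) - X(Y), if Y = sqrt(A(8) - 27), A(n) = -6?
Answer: 5343 - 3*I*sqrt(33) ≈ 5343.0 - 17.234*I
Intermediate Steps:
Y = I*sqrt(33) (Y = sqrt(-6 - 27) = sqrt(-33) = I*sqrt(33) ≈ 5.7446*I)
X(p) = 3*p (X(p) = 2*p + p = 3*p)
(-17583 - 1*(-22926)) - X(Y) = (-17583 - 1*(-22926)) - 3*I*sqrt(33) = (-17583 + 22926) - 3*I*sqrt(33) = 5343 - 3*I*sqrt(33)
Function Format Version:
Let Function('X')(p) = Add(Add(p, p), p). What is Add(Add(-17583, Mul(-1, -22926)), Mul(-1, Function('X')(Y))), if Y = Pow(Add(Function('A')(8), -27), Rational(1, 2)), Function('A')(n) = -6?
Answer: Add(5343, Mul(-3, I, Pow(33, Rational(1, 2)))) ≈ Add(5343.0, Mul(-17.234, I))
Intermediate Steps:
Y = Mul(I, Pow(33, Rational(1, 2))) (Y = Pow(Add(-6, -27), Rational(1, 2)) = Pow(-33, Rational(1, 2)) = Mul(I, Pow(33, Rational(1, 2))) ≈ Mul(5.7446, I))
Function('X')(p) = Mul(3, p) (Function('X')(p) = Add(Mul(2, p), p) = Mul(3, p))
Add(Add(-17583, Mul(-1, -22926)), Mul(-1, Function('X')(Y))) = Add(Add(-17583, Mul(-1, -22926)), Mul(-1, Mul(3, Mul(I, Pow(33, Rational(1, 2)))))) = Add(Add(-17583, 22926), Mul(-1, Mul(3, I, Pow(33, Rational(1, 2))))) = Add(5343, Mul(-3, I, Pow(33, Rational(1, 2))))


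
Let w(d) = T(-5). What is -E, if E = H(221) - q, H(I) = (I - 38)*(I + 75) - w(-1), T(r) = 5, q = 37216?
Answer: -16947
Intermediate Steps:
w(d) = 5
H(I) = -5 + (-38 + I)*(75 + I) (H(I) = (I - 38)*(I + 75) - 1*5 = (-38 + I)*(75 + I) - 5 = -5 + (-38 + I)*(75 + I))
E = 16947 (E = (-2855 + 221**2 + 37*221) - 1*37216 = (-2855 + 48841 + 8177) - 37216 = 54163 - 37216 = 16947)
-E = -1*16947 = -16947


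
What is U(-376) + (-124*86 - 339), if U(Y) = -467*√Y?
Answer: -11003 - 934*I*√94 ≈ -11003.0 - 9055.5*I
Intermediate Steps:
U(-376) + (-124*86 - 339) = -934*I*√94 + (-124*86 - 339) = -934*I*√94 + (-10664 - 339) = -934*I*√94 - 11003 = -11003 - 934*I*√94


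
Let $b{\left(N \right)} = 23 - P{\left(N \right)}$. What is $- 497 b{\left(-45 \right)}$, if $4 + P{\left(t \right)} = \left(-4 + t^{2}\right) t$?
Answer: $-45213084$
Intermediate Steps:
$P{\left(t \right)} = -4 + t \left(-4 + t^{2}\right)$ ($P{\left(t \right)} = -4 + \left(-4 + t^{2}\right) t = -4 + t \left(-4 + t^{2}\right)$)
$b{\left(N \right)} = 27 - N^{3} + 4 N$ ($b{\left(N \right)} = 23 - \left(-4 + N^{3} - 4 N\right) = 23 + \left(4 - N^{3} + 4 N\right) = 27 - N^{3} + 4 N$)
$- 497 b{\left(-45 \right)} = - 497 \left(27 - \left(-45\right)^{3} + 4 \left(-45\right)\right) = - 497 \left(27 - -91125 - 180\right) = - 497 \left(27 + 91125 - 180\right) = \left(-497\right) 90972 = -45213084$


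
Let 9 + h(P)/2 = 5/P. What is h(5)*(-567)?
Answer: 9072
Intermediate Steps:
h(P) = -18 + 10/P (h(P) = -18 + 2*(5/P) = -18 + 10/P)
h(5)*(-567) = (-18 + 10/5)*(-567) = (-18 + 10*(⅕))*(-567) = (-18 + 2)*(-567) = -16*(-567) = 9072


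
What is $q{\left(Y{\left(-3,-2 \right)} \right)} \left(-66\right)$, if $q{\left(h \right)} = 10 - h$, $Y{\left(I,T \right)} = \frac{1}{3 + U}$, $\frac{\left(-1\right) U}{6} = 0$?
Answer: $-638$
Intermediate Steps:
$U = 0$ ($U = \left(-6\right) 0 = 0$)
$Y{\left(I,T \right)} = \frac{1}{3}$ ($Y{\left(I,T \right)} = \frac{1}{3 + 0} = \frac{1}{3}$)
$q{\left(Y{\left(-3,-2 \right)} \right)} \left(-66\right) = \left(10 - \frac{1}{3}\right) \left(-66\right) = \frac{29}{3} \left(-66\right) = -638$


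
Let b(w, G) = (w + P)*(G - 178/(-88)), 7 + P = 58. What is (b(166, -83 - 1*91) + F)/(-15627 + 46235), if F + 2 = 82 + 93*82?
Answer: -1302975/1346752 ≈ -0.96749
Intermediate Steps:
P = 51 (P = -7 + 58 = 51)
F = 7706 (F = -2 + (82 + 93*82) = -2 + (82 + 7626) = -2 + 7708 = 7706)
b(w, G) = (51 + w)*(89/44 + G) (b(w, G) = (w + 51)*(G - 178/(-88)) = (51 + w)*(G - 178*(-1/88)) = (51 + w)*(G + 89/44) = (51 + w)*(89/44 + G))
(b(166, -83 - 1*91) + F)/(-15627 + 46235) = ((4539/44 + 51*(-83 - 1*91) + (89/44)*166 + (-83 - 1*91)*166) + 7706)/(-15627 + 46235) = ((4539/44 + 51*(-83 - 91) + 7387/22 + (-83 - 91)*166) + 7706)/30608 = ((4539/44 + 51*(-174) + 7387/22 - 174*166) + 7706)*(1/30608) = ((4539/44 - 8874 + 7387/22 - 28884) + 7706)*(1/30608) = (-1642039/44 + 7706)*(1/30608) = -1302975/44*1/30608 = -1302975/1346752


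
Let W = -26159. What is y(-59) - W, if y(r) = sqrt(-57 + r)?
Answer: 26159 + 2*I*sqrt(29) ≈ 26159.0 + 10.77*I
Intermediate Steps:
y(-59) - W = sqrt(-57 - 59) - 1*(-26159) = sqrt(-116) + 26159 = 2*I*sqrt(29) + 26159 = 26159 + 2*I*sqrt(29)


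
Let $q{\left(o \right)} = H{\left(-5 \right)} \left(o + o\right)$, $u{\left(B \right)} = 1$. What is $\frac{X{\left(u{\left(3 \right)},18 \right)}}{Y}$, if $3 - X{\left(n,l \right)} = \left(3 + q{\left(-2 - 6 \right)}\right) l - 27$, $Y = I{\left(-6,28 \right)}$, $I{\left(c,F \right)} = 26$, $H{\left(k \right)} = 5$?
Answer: $\frac{708}{13} \approx 54.462$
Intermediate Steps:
$Y = 26$
$q{\left(o \right)} = 10 o$ ($q{\left(o \right)} = 5 \left(o + o\right) = 5 \cdot 2 o = 10 o$)
$X{\left(n,l \right)} = 30 + 77 l$ ($X{\left(n,l \right)} = 3 - \left(\left(3 + 10 \left(-2 - 6\right)\right) l - 27\right) = 3 - \left(\left(3 + 10 \left(-8\right)\right) l - 27\right) = 3 - \left(\left(3 - 80\right) l - 27\right) = 3 - \left(- 77 l - 27\right) = 3 - \left(-27 - 77 l\right) = 3 + \left(27 + 77 l\right) = 30 + 77 l$)
$\frac{X{\left(u{\left(3 \right)},18 \right)}}{Y} = \frac{30 + 77 \cdot 18}{26} = \left(30 + 1386\right) \frac{1}{26} = 1416 \cdot \frac{1}{26} = \frac{708}{13}$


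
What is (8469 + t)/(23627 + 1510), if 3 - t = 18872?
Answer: -10400/25137 ≈ -0.41373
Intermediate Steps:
t = -18869 (t = 3 - 1*18872 = 3 - 18872 = -18869)
(8469 + t)/(23627 + 1510) = (8469 - 18869)/(23627 + 1510) = -10400/25137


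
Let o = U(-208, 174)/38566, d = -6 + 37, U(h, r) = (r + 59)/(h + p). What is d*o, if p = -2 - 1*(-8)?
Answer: -7223/7790332 ≈ -0.00092717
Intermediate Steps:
p = 6 (p = -2 + 8 = 6)
U(h, r) = (59 + r)/(6 + h) (U(h, r) = (r + 59)/(h + 6) = (59 + r)/(6 + h))
d = 31
o = -233/7790332 (o = ((59 + 174)/(6 - 208))/38566 = (233/(-202))*(1/38566) = -1/202*233*(1/38566) = -233/202*1/38566 = -233/7790332 ≈ -2.9909e-5)
d*o = 31*(-233/7790332) = -7223/7790332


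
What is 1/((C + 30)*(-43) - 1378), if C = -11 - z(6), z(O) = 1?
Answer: -1/2152 ≈ -0.00046468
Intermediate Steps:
C = -12 (C = -11 - 1*1 = -11 - 1 = -12)
1/((C + 30)*(-43) - 1378) = 1/((-12 + 30)*(-43) - 1378) = 1/(18*(-43) - 1378) = 1/(-774 - 1378) = 1/(-2152) = -1/2152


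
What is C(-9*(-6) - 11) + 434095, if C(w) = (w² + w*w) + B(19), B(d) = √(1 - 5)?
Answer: 437793 + 2*I ≈ 4.3779e+5 + 2.0*I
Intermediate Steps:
B(d) = 2*I (B(d) = √(-4) = 2*I)
C(w) = 2*I + 2*w² (C(w) = (w² + w*w) + 2*I = (w² + w²) + 2*I = 2*w² + 2*I = 2*I + 2*w²)
C(-9*(-6) - 11) + 434095 = (2*I + 2*(-9*(-6) - 11)²) + 434095 = (2*I + 2*(54 - 11)²) + 434095 = (2*I + 2*43²) + 434095 = (2*I + 2*1849) + 434095 = (2*I + 3698) + 434095 = (3698 + 2*I) + 434095 = 437793 + 2*I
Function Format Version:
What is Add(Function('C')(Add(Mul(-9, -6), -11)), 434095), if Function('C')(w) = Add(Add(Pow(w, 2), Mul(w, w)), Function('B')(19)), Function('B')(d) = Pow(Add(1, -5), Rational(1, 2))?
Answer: Add(437793, Mul(2, I)) ≈ Add(4.3779e+5, Mul(2.0000, I))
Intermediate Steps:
Function('B')(d) = Mul(2, I) (Function('B')(d) = Pow(-4, Rational(1, 2)) = Mul(2, I))
Function('C')(w) = Add(Mul(2, I), Mul(2, Pow(w, 2))) (Function('C')(w) = Add(Add(Pow(w, 2), Mul(w, w)), Mul(2, I)) = Add(Add(Pow(w, 2), Pow(w, 2)), Mul(2, I)) = Add(Mul(2, Pow(w, 2)), Mul(2, I)) = Add(Mul(2, I), Mul(2, Pow(w, 2))))
Add(Function('C')(Add(Mul(-9, -6), -11)), 434095) = Add(Add(Mul(2, I), Mul(2, Pow(Add(Mul(-9, -6), -11), 2))), 434095) = Add(Add(Mul(2, I), Mul(2, Pow(Add(54, -11), 2))), 434095) = Add(Add(Mul(2, I), Mul(2, Pow(43, 2))), 434095) = Add(Add(Mul(2, I), Mul(2, 1849)), 434095) = Add(Add(Mul(2, I), 3698), 434095) = Add(Add(3698, Mul(2, I)), 434095) = Add(437793, Mul(2, I))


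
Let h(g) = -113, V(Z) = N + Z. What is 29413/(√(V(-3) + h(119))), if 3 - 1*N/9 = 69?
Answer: -29413*I*√710/710 ≈ -1103.8*I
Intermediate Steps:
N = -594 (N = 27 - 9*69 = 27 - 621 = -594)
V(Z) = -594 + Z
29413/(√(V(-3) + h(119))) = 29413/(√((-594 - 3) - 113)) = 29413/(√(-597 - 113)) = 29413/(√(-710)) = 29413/((I*√710)) = 29413*(-I*√710/710) = -29413*I*√710/710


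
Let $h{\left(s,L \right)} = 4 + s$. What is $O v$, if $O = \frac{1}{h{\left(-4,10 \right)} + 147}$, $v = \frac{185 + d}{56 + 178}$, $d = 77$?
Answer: $\frac{131}{17199} \approx 0.0076167$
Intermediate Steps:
$v = \frac{131}{117}$ ($v = \frac{185 + 77}{56 + 178} = \frac{262}{234} = 262 \cdot \frac{1}{234} = \frac{131}{117} \approx 1.1197$)
$O = \frac{1}{147}$ ($O = \frac{1}{\left(4 - 4\right) + 147} = \frac{1}{0 + 147} = \frac{1}{147} \approx 0.0068027$)
$O v = \frac{1}{147} \cdot \frac{131}{117} = \frac{131}{17199}$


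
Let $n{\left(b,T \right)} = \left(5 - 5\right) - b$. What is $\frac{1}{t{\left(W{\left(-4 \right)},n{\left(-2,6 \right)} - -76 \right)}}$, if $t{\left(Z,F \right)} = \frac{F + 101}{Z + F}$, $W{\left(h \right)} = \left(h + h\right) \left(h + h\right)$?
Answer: $\frac{142}{179} \approx 0.7933$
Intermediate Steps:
$n{\left(b,T \right)} = - b$ ($n{\left(b,T \right)} = 0 - b = - b$)
$W{\left(h \right)} = 4 h^{2}$ ($W{\left(h \right)} = 2 h 2 h = 4 h^{2}$)
$t{\left(Z,F \right)} = \frac{101 + F}{F + Z}$
$\frac{1}{t{\left(W{\left(-4 \right)},n{\left(-2,6 \right)} - -76 \right)}} = \frac{1}{\frac{1}{\left(\left(-1\right) \left(-2\right) - -76\right) + 4 \left(-4\right)^{2}} \left(101 - -78\right)} = \frac{1}{\frac{1}{\left(2 + 76\right) + 4 \cdot 16} \left(101 + \left(2 + 76\right)\right)} = \frac{1}{\frac{1}{78 + 64} \left(101 + 78\right)} = \frac{1}{\frac{1}{142} \cdot 179} = \frac{1}{\frac{179}{142}} = \frac{142}{179}$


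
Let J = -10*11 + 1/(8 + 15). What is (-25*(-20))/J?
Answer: -11500/2529 ≈ -4.5472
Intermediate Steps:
J = -2529/23 (J = -110 + 1/23 = -2529/23 ≈ -109.96)
(-25*(-20))/J = (-25*(-20))/(-2529/23) = 500*(-23/2529) = -11500/2529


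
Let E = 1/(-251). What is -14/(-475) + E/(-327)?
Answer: 1149553/38986575 ≈ 0.029486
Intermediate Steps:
E = -1/251 ≈ -0.0039841
-14/(-475) + E/(-327) = -14/(-475) - 1/251/(-327) = -14*(-1/475) - 1/251*(-1/327) = 14/475 + 1/82077 = 1149553/38986575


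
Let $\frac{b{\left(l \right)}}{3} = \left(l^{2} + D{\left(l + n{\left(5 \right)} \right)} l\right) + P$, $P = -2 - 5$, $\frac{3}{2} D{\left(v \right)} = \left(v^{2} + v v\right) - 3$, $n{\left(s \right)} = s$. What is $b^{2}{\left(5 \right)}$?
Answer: $4096576$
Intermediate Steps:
$D{\left(v \right)} = -2 + \frac{4 v^{2}}{3}$ ($D{\left(v \right)} = \frac{2 \left(\left(v^{2} + v v\right) - 3\right)}{3} = \frac{2 \left(\left(v^{2} + v^{2}\right) - 3\right)}{3} = \frac{2 \left(2 v^{2} - 3\right)}{3} = \frac{2 \left(-3 + 2 v^{2}\right)}{3} = -2 + \frac{4 v^{2}}{3}$)
$P = -7$
$b{\left(l \right)} = -21 + 3 l^{2} + 3 l \left(-2 + \frac{4 \left(5 + l\right)^{2}}{3}\right)$ ($b{\left(l \right)} = 3 \left(\left(l^{2} + \left(-2 + \frac{4 \left(l + 5\right)^{2}}{3}\right) l\right) - 7\right) = 3 \left(\left(l^{2} + \left(-2 + \frac{4 \left(5 + l\right)^{2}}{3}\right) l\right) - 7\right) = 3 \left(\left(l^{2} + l \left(-2 + \frac{4 \left(5 + l\right)^{2}}{3}\right)\right) - 7\right) = 3 \left(-7 + l^{2} + l \left(-2 + \frac{4 \left(5 + l\right)^{2}}{3}\right)\right) = -21 + 3 l^{2} + 3 l \left(-2 + \frac{4 \left(5 + l\right)^{2}}{3}\right)$)
$b^{2}{\left(5 \right)} = \left(-21 + 4 \cdot 5^{3} + 43 \cdot 5^{2} + 94 \cdot 5\right)^{2} = \left(-21 + 4 \cdot 125 + 43 \cdot 25 + 470\right)^{2} = \left(-21 + 500 + 1075 + 470\right)^{2} = 2024^{2} = 4096576$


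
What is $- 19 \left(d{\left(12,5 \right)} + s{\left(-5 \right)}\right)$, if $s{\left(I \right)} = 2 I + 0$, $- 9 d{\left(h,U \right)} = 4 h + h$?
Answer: $\frac{950}{3} \approx 316.67$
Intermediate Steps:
$d{\left(h,U \right)} = - \frac{5 h}{9}$ ($d{\left(h,U \right)} = - \frac{4 h + h}{9} = - \frac{5 h}{9}$)
$s{\left(I \right)} = 2 I$
$- 19 \left(d{\left(12,5 \right)} + s{\left(-5 \right)}\right) = - 19 \left(\left(- \frac{5}{9}\right) 12 + 2 \left(-5\right)\right) = - 19 \left(- \frac{20}{3} - 10\right) = \left(-19\right) \left(- \frac{50}{3}\right) = \frac{950}{3}$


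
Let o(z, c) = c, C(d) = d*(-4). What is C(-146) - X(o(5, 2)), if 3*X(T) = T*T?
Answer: 1748/3 ≈ 582.67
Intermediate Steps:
C(d) = -4*d
X(T) = T²/3 (X(T) = (T*T)/3 = T²/3)
C(-146) - X(o(5, 2)) = -4*(-146) - 2²/3 = 584 - 4/3 = 1748/3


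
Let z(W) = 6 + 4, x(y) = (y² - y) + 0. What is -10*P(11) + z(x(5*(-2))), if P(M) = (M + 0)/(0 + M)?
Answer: 0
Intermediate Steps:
x(y) = y² - y
P(M) = 1 (P(M) = M/M = 1)
z(W) = 10
-10*P(11) + z(x(5*(-2))) = -10*1 + 10 = -10 + 10 = 0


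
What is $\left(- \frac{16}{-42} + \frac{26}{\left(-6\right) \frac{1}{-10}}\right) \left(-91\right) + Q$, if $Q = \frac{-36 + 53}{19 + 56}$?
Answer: $- \frac{298333}{75} \approx -3977.8$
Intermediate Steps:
$Q = \frac{17}{75} \approx 0.22667$
$\left(- \frac{16}{-42} + \frac{26}{\left(-6\right) \frac{1}{-10}}\right) \left(-91\right) + Q = \left(- \frac{16}{-42} + \frac{26}{\left(-6\right) \frac{1}{-10}}\right) \left(-91\right) + \frac{17}{75} = \left(\left(-16\right) \left(- \frac{1}{42}\right) + \frac{26}{\left(-6\right) \left(- \frac{1}{10}\right)}\right) \left(-91\right) + \frac{17}{75} = \left(\frac{8}{21} + \frac{26}{\frac{3}{5}}\right) \left(-91\right) + \frac{17}{75} = \left(\frac{8}{21} + 26 \cdot \frac{5}{3}\right) \left(-91\right) + \frac{17}{75} = \left(\frac{8}{21} + \frac{130}{3}\right) \left(-91\right) + \frac{17}{75} = \frac{306}{7} \left(-91\right) + \frac{17}{75} = -3978 + \frac{17}{75} = - \frac{298333}{75}$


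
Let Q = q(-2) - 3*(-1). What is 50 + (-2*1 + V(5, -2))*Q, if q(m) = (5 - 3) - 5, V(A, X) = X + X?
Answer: 50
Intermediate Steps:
V(A, X) = 2*X
q(m) = -3 (q(m) = 2 - 5 = -3)
Q = 0 (Q = -3 - 3*(-1) = -3 + 3 = 0)
50 + (-2*1 + V(5, -2))*Q = 50 + (-2*1 + 2*(-2))*0 = 50 + (-2 - 4)*0 = 50 - 6*0 = 50 + 0 = 50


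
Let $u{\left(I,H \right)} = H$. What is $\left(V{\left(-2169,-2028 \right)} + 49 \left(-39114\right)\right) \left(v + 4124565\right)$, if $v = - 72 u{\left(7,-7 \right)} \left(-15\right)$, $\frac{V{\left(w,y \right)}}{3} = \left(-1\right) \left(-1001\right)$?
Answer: $-7878230778915$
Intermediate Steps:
$V{\left(w,y \right)} = 3003$ ($V{\left(w,y \right)} = 3 \left(\left(-1\right) \left(-1001\right)\right) = 3 \cdot 1001 = 3003$)
$v = -7560$ ($v = \left(-72\right) \left(-7\right) \left(-15\right) = 504 \left(-15\right) = -7560$)
$\left(V{\left(-2169,-2028 \right)} + 49 \left(-39114\right)\right) \left(v + 4124565\right) = \left(3003 + 49 \left(-39114\right)\right) \left(-7560 + 4124565\right) = \left(3003 - 1916586\right) 4117005 = \left(-1913583\right) 4117005 = -7878230778915$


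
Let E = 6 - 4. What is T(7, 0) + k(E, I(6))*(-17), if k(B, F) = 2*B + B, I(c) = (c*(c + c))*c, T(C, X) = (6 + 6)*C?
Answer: -18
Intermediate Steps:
E = 2
T(C, X) = 12*C
I(c) = 2*c³ (I(c) = (c*(2*c))*c = (2*c²)*c = 2*c³)
k(B, F) = 3*B
T(7, 0) + k(E, I(6))*(-17) = 12*7 + (3*2)*(-17) = 84 + 6*(-17) = 84 - 102 = -18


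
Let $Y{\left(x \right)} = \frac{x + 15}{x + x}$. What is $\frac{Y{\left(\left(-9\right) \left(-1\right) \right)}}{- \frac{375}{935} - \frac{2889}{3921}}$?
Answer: $- \frac{488818}{417159} \approx -1.1718$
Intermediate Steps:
$Y{\left(x \right)} = \frac{15 + x}{2 x}$
$\frac{Y{\left(\left(-9\right) \left(-1\right) \right)}}{- \frac{375}{935} - \frac{2889}{3921}} = \frac{\frac{1}{2} \frac{1}{\left(-9\right) \left(-1\right)} \left(15 - -9\right)}{- \frac{375}{935} - \frac{2889}{3921}} = \frac{\frac{1}{2} \cdot \frac{1}{9} \left(15 + 9\right)}{\left(-375\right) \frac{1}{935} - \frac{963}{1307}} = \frac{\frac{1}{2} \cdot \frac{1}{9} \cdot 24}{- \frac{75}{187} - \frac{963}{1307}} = \frac{4}{3 \left(- \frac{278106}{244409}\right)} = \frac{4}{3} \left(- \frac{244409}{278106}\right) = - \frac{488818}{417159}$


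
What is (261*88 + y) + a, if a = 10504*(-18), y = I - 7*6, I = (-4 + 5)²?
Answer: -166145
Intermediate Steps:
I = 1 (I = 1² = 1)
y = -41 (y = 1 - 7*6 = 1 - 42 = -41)
a = -189072
(261*88 + y) + a = (261*88 - 41) - 189072 = (22968 - 41) - 189072 = 22927 - 189072 = -166145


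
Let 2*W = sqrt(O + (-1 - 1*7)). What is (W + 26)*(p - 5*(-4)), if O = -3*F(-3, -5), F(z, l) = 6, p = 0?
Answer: 520 + 10*I*sqrt(26) ≈ 520.0 + 50.99*I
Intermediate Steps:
O = -18 (O = -3*6 = -18)
W = I*sqrt(26)/2 (W = sqrt(-18 + (-1 - 1*7))/2 = sqrt(-18 + (-1 - 7))/2 = sqrt(-18 - 8)/2 = sqrt(-26)/2 = (I*sqrt(26))/2 = I*sqrt(26)/2 ≈ 2.5495*I)
(W + 26)*(p - 5*(-4)) = (I*sqrt(26)/2 + 26)*(0 - 5*(-4)) = (26 + I*sqrt(26)/2)*(0 + 20) = (26 + I*sqrt(26)/2)*20 = 520 + 10*I*sqrt(26)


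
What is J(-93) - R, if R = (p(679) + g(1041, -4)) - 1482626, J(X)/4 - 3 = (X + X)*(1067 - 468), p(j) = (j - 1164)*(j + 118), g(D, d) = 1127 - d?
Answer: 1422396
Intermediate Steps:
p(j) = (-1164 + j)*(118 + j)
J(X) = 12 + 4792*X (J(X) = 12 + 4*((X + X)*(1067 - 468)) = 12 + 4*((2*X)*599) = 12 + 4*(1198*X) = 12 + 4792*X)
R = -1868040 (R = ((-137352 + 679**2 - 1046*679) + (1127 - 1*(-4))) - 1482626 = ((-137352 + 461041 - 710234) + (1127 + 4)) - 1482626 = (-386545 + 1131) - 1482626 = -385414 - 1482626 = -1868040)
J(-93) - R = (12 + 4792*(-93)) - 1*(-1868040) = (12 - 445656) + 1868040 = -445644 + 1868040 = 1422396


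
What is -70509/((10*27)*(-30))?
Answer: 23503/2700 ≈ 8.7048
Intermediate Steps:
-70509/((10*27)*(-30)) = -70509/(270*(-30)) = -70509/(-8100) = -70509*(-1/8100) = 23503/2700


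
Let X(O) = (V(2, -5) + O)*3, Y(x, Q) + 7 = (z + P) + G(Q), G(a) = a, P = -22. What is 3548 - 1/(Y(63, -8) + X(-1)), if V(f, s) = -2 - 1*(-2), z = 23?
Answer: 60317/17 ≈ 3548.1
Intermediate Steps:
V(f, s) = 0 (V(f, s) = -2 + 2 = 0)
Y(x, Q) = -6 + Q (Y(x, Q) = -7 + ((23 - 22) + Q) = -7 + (1 + Q) = -6 + Q)
X(O) = 3*O (X(O) = (0 + O)*3 = O*3 = 3*O)
3548 - 1/(Y(63, -8) + X(-1)) = 3548 - 1/((-6 - 8) + 3*(-1)) = 3548 - 1/(-14 - 3) = 3548 - 1/(-17) = 3548 - 1*(-1/17) = 3548 + 1/17 = 60317/17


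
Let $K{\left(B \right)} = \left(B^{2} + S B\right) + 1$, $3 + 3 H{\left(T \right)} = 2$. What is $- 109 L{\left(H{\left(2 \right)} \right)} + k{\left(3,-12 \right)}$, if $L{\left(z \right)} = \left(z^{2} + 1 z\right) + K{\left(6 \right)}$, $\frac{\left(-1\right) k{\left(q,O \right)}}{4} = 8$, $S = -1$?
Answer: $- \frac{30481}{9} \approx -3386.8$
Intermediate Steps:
$k{\left(q,O \right)} = -32$ ($k{\left(q,O \right)} = \left(-4\right) 8 = -32$)
$H{\left(T \right)} = - \frac{1}{3}$ ($H{\left(T \right)} = -1 + \frac{1}{3} \cdot 2 = -1 + \frac{2}{3} = - \frac{1}{3}$)
$K{\left(B \right)} = 1 + B^{2} - B$ ($K{\left(B \right)} = \left(B^{2} - B\right) + 1 = 1 + B^{2} - B$)
$L{\left(z \right)} = 31 + z + z^{2}$ ($L{\left(z \right)} = \left(z^{2} + 1 z\right) + \left(1 + 6^{2} - 6\right) = \left(z^{2} + z\right) + \left(1 + 36 - 6\right) = \left(z + z^{2}\right) + 31 = 31 + z + z^{2}$)
$- 109 L{\left(H{\left(2 \right)} \right)} + k{\left(3,-12 \right)} = - 109 \left(31 - \frac{1}{3} + \left(- \frac{1}{3}\right)^{2}\right) - 32 = - 109 \left(31 - \frac{1}{3} + \frac{1}{9}\right) - 32 = \left(-109\right) \frac{277}{9} - 32 = - \frac{30193}{9} - 32 = - \frac{30481}{9}$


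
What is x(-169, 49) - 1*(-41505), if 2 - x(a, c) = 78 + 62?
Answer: 41367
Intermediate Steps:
x(a, c) = -138 (x(a, c) = 2 - (78 + 62) = 2 - 1*140 = 2 - 140 = -138)
x(-169, 49) - 1*(-41505) = -138 - 1*(-41505) = -138 + 41505 = 41367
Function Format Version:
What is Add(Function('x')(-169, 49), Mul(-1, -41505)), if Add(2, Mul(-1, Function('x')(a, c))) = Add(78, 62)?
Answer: 41367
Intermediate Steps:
Function('x')(a, c) = -138 (Function('x')(a, c) = Add(2, Mul(-1, Add(78, 62))) = Add(2, Mul(-1, 140)) = Add(2, -140) = -138)
Add(Function('x')(-169, 49), Mul(-1, -41505)) = Add(-138, Mul(-1, -41505)) = Add(-138, 41505) = 41367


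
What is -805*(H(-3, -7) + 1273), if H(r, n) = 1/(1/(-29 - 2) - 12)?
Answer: -382212390/373 ≈ -1.0247e+6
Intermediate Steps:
H(r, n) = -31/373 (H(r, n) = 1/(1/(-31) - 12) = 1/(-1/31 - 12) = 1/(-373/31) = -31/373)
-805*(H(-3, -7) + 1273) = -805*(-31/373 + 1273) = -805*474798/373 = -382212390/373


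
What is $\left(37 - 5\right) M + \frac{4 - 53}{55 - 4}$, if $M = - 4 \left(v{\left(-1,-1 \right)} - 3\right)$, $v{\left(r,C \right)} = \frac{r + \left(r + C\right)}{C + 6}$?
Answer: $\frac{117259}{255} \approx 459.84$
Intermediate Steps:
$v{\left(r,C \right)} = \frac{C + 2 r}{6 + C}$ ($v{\left(r,C \right)} = \frac{r + \left(C + r\right)}{6 + C} = \frac{C + 2 r}{6 + C}$)
$M = \frac{72}{5}$ ($M = - 4 \left(\frac{-1 + 2 \left(-1\right)}{6 - 1} - 3\right) = - 4 \left(\frac{-1 - 2}{5} - 3\right) = - 4 \left(\frac{1}{5} \left(-3\right) - 3\right) = - 4 \left(- \frac{3}{5} - 3\right) = \left(-4\right) \left(- \frac{18}{5}\right) = \frac{72}{5} \approx 14.4$)
$\left(37 - 5\right) M + \frac{4 - 53}{55 - 4} = \left(37 - 5\right) \frac{72}{5} + \frac{4 - 53}{55 - 4} = \left(37 - 5\right) \frac{72}{5} - \frac{49}{51} = 32 \cdot \frac{72}{5} - \frac{49}{51} = \frac{2304}{5} - \frac{49}{51} = \frac{117259}{255}$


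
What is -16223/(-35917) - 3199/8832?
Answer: 28383053/317218944 ≈ 0.089475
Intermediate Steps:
-16223/(-35917) - 3199/8832 = -16223*(-1/35917) - 3199*1/8832 = 16223/35917 - 3199/8832 = 28383053/317218944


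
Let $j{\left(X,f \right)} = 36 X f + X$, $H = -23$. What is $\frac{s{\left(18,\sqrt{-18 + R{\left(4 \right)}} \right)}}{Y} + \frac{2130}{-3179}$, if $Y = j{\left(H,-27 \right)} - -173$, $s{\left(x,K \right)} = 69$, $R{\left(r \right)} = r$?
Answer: $- \frac{1446013}{2168078} \approx -0.66696$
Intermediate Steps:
$j{\left(X,f \right)} = X + 36 X f$ ($j{\left(X,f \right)} = 36 X f + X = X + 36 X f$)
$Y = 22506$ ($Y = - 23 \left(1 + 36 \left(-27\right)\right) - -173 = - 23 \left(1 - 972\right) + 173 = \left(-23\right) \left(-971\right) + 173 = 22333 + 173 = 22506$)
$\frac{s{\left(18,\sqrt{-18 + R{\left(4 \right)}} \right)}}{Y} + \frac{2130}{-3179} = \frac{69}{22506} + \frac{2130}{-3179} = 69 \cdot \frac{1}{22506} + 2130 \left(- \frac{1}{3179}\right) = \frac{23}{7502} - \frac{2130}{3179} = - \frac{1446013}{2168078}$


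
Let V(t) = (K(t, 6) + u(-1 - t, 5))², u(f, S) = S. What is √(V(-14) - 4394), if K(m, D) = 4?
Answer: I*√4313 ≈ 65.673*I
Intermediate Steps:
V(t) = 81 (V(t) = (4 + 5)² = 9² = 81)
√(V(-14) - 4394) = √(81 - 4394) = √(-4313) = I*√4313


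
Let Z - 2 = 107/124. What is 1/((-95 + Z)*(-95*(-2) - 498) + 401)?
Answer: 31/892156 ≈ 3.4747e-5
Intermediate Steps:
Z = 355/124 (Z = 2 + 107/124 = 355/124 ≈ 2.8629)
1/((-95 + Z)*(-95*(-2) - 498) + 401) = 1/((-95 + 355/124)*(-95*(-2) - 498) + 401) = 1/(-11425*(190 - 498)/124 + 401) = 1/(-11425/124*(-308) + 401) = 1/(879725/31 + 401) = 1/(892156/31) = 31/892156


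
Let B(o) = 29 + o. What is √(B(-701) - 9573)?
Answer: I*√10245 ≈ 101.22*I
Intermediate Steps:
√(B(-701) - 9573) = √((29 - 701) - 9573) = √(-672 - 9573) = √(-10245) = I*√10245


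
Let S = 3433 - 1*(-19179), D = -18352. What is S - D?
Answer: 40964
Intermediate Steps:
S = 22612 (S = 3433 + 19179 = 22612)
S - D = 22612 - 1*(-18352) = 22612 + 18352 = 40964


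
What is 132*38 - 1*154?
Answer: 4862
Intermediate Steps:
132*38 - 1*154 = 5016 - 154 = 4862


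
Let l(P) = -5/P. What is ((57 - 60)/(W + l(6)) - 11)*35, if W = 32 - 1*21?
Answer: -24115/61 ≈ -395.33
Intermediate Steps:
W = 11 (W = 32 - 21 = 11)
((57 - 60)/(W + l(6)) - 11)*35 = ((57 - 60)/(11 - 5/6) - 11)*35 = (-3/(11 - 5*1/6) - 11)*35 = (-3/(11 - 5/6) - 11)*35 = (-3/61/6 - 11)*35 = (-3*6/61 - 11)*35 = (-18/61 - 11)*35 = -689/61*35 = -24115/61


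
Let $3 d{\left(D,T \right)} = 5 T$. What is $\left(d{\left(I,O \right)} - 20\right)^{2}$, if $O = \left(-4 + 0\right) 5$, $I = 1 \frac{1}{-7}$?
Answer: $\frac{25600}{9} \approx 2844.4$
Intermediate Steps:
$I = - \frac{1}{7}$ ($I = 1 \left(- \frac{1}{7}\right) = - \frac{1}{7} \approx -0.14286$)
$O = -20$ ($O = \left(-4\right) 5 = -20$)
$d{\left(D,T \right)} = \frac{5 T}{3}$
$\left(d{\left(I,O \right)} - 20\right)^{2} = \left(\frac{5}{3} \left(-20\right) - 20\right)^{2} = \left(- \frac{100}{3} - 20\right)^{2} = \left(- \frac{160}{3}\right)^{2} = \frac{25600}{9}$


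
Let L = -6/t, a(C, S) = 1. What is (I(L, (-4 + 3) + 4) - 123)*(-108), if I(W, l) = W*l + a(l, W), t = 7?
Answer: 94176/7 ≈ 13454.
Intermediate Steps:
L = -6/7 ≈ -0.85714
I(W, l) = 1 + W*l (I(W, l) = W*l + 1 = 1 + W*l)
(I(L, (-4 + 3) + 4) - 123)*(-108) = ((1 - 6*((-4 + 3) + 4)/7) - 123)*(-108) = ((1 - 6*(-1 + 4)/7) - 123)*(-108) = ((1 - 6/7*3) - 123)*(-108) = ((1 - 18/7) - 123)*(-108) = (-11/7 - 123)*(-108) = -872/7*(-108) = 94176/7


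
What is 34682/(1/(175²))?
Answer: 1062136250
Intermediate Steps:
34682/(1/(175²)) = 34682/(1/30625) = 34682*30625 = 1062136250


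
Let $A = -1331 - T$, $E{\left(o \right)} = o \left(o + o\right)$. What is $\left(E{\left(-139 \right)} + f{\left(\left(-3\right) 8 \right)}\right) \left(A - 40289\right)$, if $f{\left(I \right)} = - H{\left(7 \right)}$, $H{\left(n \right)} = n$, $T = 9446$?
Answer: $-1972934910$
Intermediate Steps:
$E{\left(o \right)} = 2 o^{2}$ ($E{\left(o \right)} = o 2 o = 2 o^{2}$)
$A = -10777$ ($A = -1331 - 9446 = -10777$)
$f{\left(I \right)} = -7$ ($f{\left(I \right)} = \left(-1\right) 7 = -7$)
$\left(E{\left(-139 \right)} + f{\left(\left(-3\right) 8 \right)}\right) \left(A - 40289\right) = \left(2 \left(-139\right)^{2} - 7\right) \left(-10777 - 40289\right) = \left(2 \cdot 19321 - 7\right) \left(-51066\right) = \left(38642 - 7\right) \left(-51066\right) = 38635 \left(-51066\right) = -1972934910$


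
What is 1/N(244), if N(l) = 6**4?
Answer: 1/1296 ≈ 0.00077160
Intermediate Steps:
N(l) = 1296
1/N(244) = 1/1296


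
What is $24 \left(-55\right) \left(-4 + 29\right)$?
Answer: $-33000$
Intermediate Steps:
$24 \left(-55\right) \left(-4 + 29\right) = \left(-1320\right) 25 = -33000$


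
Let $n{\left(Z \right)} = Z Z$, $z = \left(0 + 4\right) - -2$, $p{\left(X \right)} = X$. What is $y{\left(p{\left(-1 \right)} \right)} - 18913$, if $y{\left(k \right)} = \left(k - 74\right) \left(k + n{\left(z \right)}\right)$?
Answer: $-21538$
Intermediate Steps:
$z = 6$ ($z = 4 + 2 = 6$)
$n{\left(Z \right)} = Z^{2}$
$y{\left(k \right)} = \left(-74 + k\right) \left(36 + k\right)$ ($y{\left(k \right)} = \left(k - 74\right) \left(k + 6^{2}\right) = \left(k - 74\right) \left(k + 36\right) = \left(-74 + k\right) \left(36 + k\right)$)
$y{\left(p{\left(-1 \right)} \right)} - 18913 = \left(-2664 + \left(-1\right)^{2} - -38\right) - 18913 = \left(-2664 + 1 + 38\right) - 18913 = -2625 - 18913 = -21538$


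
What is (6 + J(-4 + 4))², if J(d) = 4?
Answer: 100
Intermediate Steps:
(6 + J(-4 + 4))² = (6 + 4)² = 10² = 100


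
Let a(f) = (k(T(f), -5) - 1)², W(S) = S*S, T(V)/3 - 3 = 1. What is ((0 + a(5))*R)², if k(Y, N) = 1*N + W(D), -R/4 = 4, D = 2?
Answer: 4096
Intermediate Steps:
R = -16 (R = -4*4 = -16)
T(V) = 12 (T(V) = 9 + 3*1 = 9 + 3 = 12)
W(S) = S²
k(Y, N) = 4 + N (k(Y, N) = 1*N + 2² = N + 4 = 4 + N)
a(f) = 4 (a(f) = ((4 - 5) - 1)² = (-1 - 1)² = (-2)² = 4)
((0 + a(5))*R)² = ((0 + 4)*(-16))² = (4*(-16))² = (-64)² = 4096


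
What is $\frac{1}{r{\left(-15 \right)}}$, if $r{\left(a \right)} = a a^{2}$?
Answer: $- \frac{1}{3375} \approx -0.0002963$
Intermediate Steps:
$r{\left(a \right)} = a^{3}$
$\frac{1}{r{\left(-15 \right)}} = \frac{1}{\left(-15\right)^{3}} = \frac{1}{-3375} = - \frac{1}{3375}$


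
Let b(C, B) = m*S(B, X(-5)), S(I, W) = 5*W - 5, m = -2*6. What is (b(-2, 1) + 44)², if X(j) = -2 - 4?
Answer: 215296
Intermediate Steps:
X(j) = -6
m = -12
S(I, W) = -5 + 5*W
b(C, B) = 420 (b(C, B) = -12*(-5 + 5*(-6)) = -12*(-5 - 30) = -12*(-35) = 420)
(b(-2, 1) + 44)² = (420 + 44)² = 464² = 215296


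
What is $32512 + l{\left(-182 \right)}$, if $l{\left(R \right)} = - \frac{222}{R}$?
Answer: $\frac{2958703}{91} \approx 32513.0$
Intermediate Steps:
$32512 + l{\left(-182 \right)} = 32512 - \frac{222}{-182} = 32512 - - \frac{111}{91} = 32512 + \frac{111}{91} = \frac{2958703}{91}$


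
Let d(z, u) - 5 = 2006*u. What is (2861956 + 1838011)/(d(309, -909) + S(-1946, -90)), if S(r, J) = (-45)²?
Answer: -4699967/1821424 ≈ -2.5804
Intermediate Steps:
S(r, J) = 2025
d(z, u) = 5 + 2006*u
(2861956 + 1838011)/(d(309, -909) + S(-1946, -90)) = (2861956 + 1838011)/((5 + 2006*(-909)) + 2025) = 4699967/((5 - 1823454) + 2025) = 4699967/(-1823449 + 2025) = 4699967/(-1821424) = 4699967*(-1/1821424) = -4699967/1821424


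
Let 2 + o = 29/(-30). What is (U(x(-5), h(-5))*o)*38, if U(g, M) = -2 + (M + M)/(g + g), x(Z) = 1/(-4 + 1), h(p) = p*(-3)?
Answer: 79477/15 ≈ 5298.5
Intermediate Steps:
h(p) = -3*p
o = -89/30 (o = -2 + 29/(-30) = -2 + 29*(-1/30) = -2 - 29/30 = -89/30 ≈ -2.9667)
x(Z) = -⅓ (x(Z) = 1/(-3) = -⅓)
U(g, M) = -2 + M/g (U(g, M) = -2 + (2*M)/((2*g)) = -2 + (2*M)*(1/(2*g)) = -2 + M/g)
(U(x(-5), h(-5))*o)*38 = ((-2 + (-3*(-5))/(-⅓))*(-89/30))*38 = ((-2 + 15*(-3))*(-89/30))*38 = ((-2 - 45)*(-89/30))*38 = -47*(-89/30)*38 = (4183/30)*38 = 79477/15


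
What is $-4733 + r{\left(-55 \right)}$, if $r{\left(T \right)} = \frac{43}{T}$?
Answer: $- \frac{260358}{55} \approx -4733.8$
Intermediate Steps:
$-4733 + r{\left(-55 \right)} = -4733 + \frac{43}{-55} = -4733 + 43 \left(- \frac{1}{55}\right) = -4733 - \frac{43}{55} = - \frac{260358}{55}$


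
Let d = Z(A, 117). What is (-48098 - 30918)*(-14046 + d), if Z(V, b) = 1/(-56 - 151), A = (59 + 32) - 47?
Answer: 229740837368/207 ≈ 1.1099e+9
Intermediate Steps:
A = 44 (A = 91 - 47 = 44)
Z(V, b) = -1/207 (Z(V, b) = 1/(-207) = -1/207)
d = -1/207 ≈ -0.0048309
(-48098 - 30918)*(-14046 + d) = (-48098 - 30918)*(-14046 - 1/207) = -79016*(-2907523/207) = 229740837368/207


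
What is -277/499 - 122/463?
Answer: -189129/231037 ≈ -0.81861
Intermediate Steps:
-277/499 - 122/463 = -189129/231037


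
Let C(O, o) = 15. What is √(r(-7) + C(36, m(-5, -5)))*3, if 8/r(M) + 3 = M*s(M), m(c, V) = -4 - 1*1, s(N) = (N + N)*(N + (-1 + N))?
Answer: √32534151/491 ≈ 11.617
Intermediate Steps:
s(N) = 2*N*(-1 + 2*N) (s(N) = (2*N)*(-1 + 2*N) = 2*N*(-1 + 2*N))
m(c, V) = -5 (m(c, V) = -4 - 1 = -5)
r(M) = 8/(-3 + 2*M²*(-1 + 2*M)) (r(M) = 8/(-3 + M*(2*M*(-1 + 2*M))) = 8/(-3 + 2*M²*(-1 + 2*M)))
√(r(-7) + C(36, m(-5, -5)))*3 = √(8/(-3 + 2*(-7)²*(-1 + 2*(-7))) + 15)*3 = √(8/(-3 + 2*49*(-1 - 14)) + 15)*3 = √(8/(-3 + 2*49*(-15)) + 15)*3 = √(8/(-3 - 1470) + 15)*3 = √(8/(-1473) + 15)*3 = √(8*(-1/1473) + 15)*3 = √(-8/1473 + 15)*3 = √(22087/1473)*3 = (√32534151/1473)*3 = √32534151/491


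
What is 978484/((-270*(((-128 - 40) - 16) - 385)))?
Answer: 489242/76815 ≈ 6.3691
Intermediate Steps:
978484/((-270*(((-128 - 40) - 16) - 385))) = 978484/((-270*((-168 - 16) - 385))) = 978484/((-270*(-184 - 385))) = 978484/((-270*(-569))) = 978484/153630 = 978484*(1/153630) = 489242/76815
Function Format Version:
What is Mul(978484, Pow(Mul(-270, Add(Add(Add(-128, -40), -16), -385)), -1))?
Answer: Rational(489242, 76815) ≈ 6.3691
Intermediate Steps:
Mul(978484, Pow(Mul(-270, Add(Add(Add(-128, -40), -16), -385)), -1)) = Mul(978484, Pow(Mul(-270, Add(Add(-168, -16), -385)), -1)) = Mul(978484, Pow(Mul(-270, Add(-184, -385)), -1)) = Mul(978484, Pow(Mul(-270, -569), -1)) = Mul(978484, Pow(153630, -1)) = Mul(978484, Rational(1, 153630)) = Rational(489242, 76815)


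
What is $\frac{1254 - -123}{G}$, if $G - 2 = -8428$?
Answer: $- \frac{1377}{8426} \approx -0.16342$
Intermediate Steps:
$G = -8426$ ($G = 2 - 8428 = -8426$)
$\frac{1254 - -123}{G} = \frac{1254 - -123}{-8426} = \left(1254 + 123\right) \left(- \frac{1}{8426}\right) = 1377 \left(- \frac{1}{8426}\right) = - \frac{1377}{8426}$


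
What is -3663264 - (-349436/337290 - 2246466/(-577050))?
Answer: -11883222178088689/3243886575 ≈ -3.6633e+6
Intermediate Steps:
-3663264 - (-349436/337290 - 2246466/(-577050)) = -3663264 - (-349436*1/337290 - 2246466*(-1/577050)) = -3663264 - (-174718/168645 + 374411/96175) = -3663264 - 1*9267807889/3243886575 = -3663264 - 9267807889/3243886575 = -11883222178088689/3243886575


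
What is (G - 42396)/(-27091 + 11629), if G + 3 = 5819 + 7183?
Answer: 9799/5154 ≈ 1.9012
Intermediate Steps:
G = 12999 (G = -3 + (5819 + 7183) = -3 + 13002 = 12999)
(G - 42396)/(-27091 + 11629) = (12999 - 42396)/(-27091 + 11629) = -29397/(-15462) = -29397*(-1/15462) = 9799/5154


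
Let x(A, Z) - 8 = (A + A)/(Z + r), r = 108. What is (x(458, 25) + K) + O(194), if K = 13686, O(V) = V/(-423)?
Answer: 770772412/56259 ≈ 13700.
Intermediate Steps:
O(V) = -V/423 (O(V) = V*(-1/423) = -V/423)
x(A, Z) = 8 + 2*A/(108 + Z) (x(A, Z) = 8 + (A + A)/(Z + 108) = 8 + (2*A)/(108 + Z) = 8 + 2*A/(108 + Z))
(x(458, 25) + K) + O(194) = (2*(432 + 458 + 4*25)/(108 + 25) + 13686) - 1/423*194 = (2*(432 + 458 + 100)/133 + 13686) - 194/423 = (2*(1/133)*990 + 13686) - 194/423 = (1980/133 + 13686) - 194/423 = 1822218/133 - 194/423 = 770772412/56259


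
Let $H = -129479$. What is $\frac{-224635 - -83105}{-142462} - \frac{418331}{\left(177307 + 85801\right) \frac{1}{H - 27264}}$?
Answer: $\frac{4670667765401143}{18741445948} \approx 2.4922 \cdot 10^{5}$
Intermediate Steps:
$\frac{-224635 - -83105}{-142462} - \frac{418331}{\left(177307 + 85801\right) \frac{1}{H - 27264}} = \frac{-224635 - -83105}{-142462} - \frac{418331}{\left(177307 + 85801\right) \frac{1}{-129479 - 27264}} = \left(-224635 + 83105\right) \left(- \frac{1}{142462}\right) - \frac{418331}{263108 \frac{1}{-156743}} = \left(-141530\right) \left(- \frac{1}{142462}\right) - \frac{418331}{263108 \left(- \frac{1}{156743}\right)} = \frac{70765}{71231} - \frac{418331}{- \frac{263108}{156743}} = \frac{70765}{71231} - - \frac{65570455933}{263108} = \frac{70765}{71231} + \frac{65570455933}{263108} = \frac{4670667765401143}{18741445948}$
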